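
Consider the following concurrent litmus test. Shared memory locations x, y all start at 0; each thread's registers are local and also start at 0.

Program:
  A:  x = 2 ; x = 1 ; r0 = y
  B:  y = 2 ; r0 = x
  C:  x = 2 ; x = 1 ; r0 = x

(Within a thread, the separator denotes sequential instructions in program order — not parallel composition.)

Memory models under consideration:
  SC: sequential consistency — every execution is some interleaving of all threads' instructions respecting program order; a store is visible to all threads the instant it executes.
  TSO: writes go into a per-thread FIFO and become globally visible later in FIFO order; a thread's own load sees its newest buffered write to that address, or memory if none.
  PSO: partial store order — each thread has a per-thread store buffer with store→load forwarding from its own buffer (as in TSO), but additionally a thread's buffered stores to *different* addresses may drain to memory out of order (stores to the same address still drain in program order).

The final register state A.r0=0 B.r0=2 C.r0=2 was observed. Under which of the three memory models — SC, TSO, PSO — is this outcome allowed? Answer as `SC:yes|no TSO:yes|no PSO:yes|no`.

outcome vector order: (A.r0,B.r0,C.r0)
under SC → 0/1/1; 0/1/2; 0/2/1; 2/0/1; 2/0/2; 2/1/1; 2/1/2; 2/2/1; 2/2/2
under TSO → 0/0/1; 0/0/2; 0/1/1; 0/1/2; 0/2/1; 0/2/2; 2/0/1; 2/0/2; 2/1/1; 2/1/2; 2/2/1; 2/2/2
under PSO → 0/0/1; 0/0/2; 0/1/1; 0/1/2; 0/2/1; 0/2/2; 2/0/1; 2/0/2; 2/1/1; 2/1/2; 2/2/1; 2/2/2
target 0/2/2 ∈ {TSO,PSO}

SC:no TSO:yes PSO:yes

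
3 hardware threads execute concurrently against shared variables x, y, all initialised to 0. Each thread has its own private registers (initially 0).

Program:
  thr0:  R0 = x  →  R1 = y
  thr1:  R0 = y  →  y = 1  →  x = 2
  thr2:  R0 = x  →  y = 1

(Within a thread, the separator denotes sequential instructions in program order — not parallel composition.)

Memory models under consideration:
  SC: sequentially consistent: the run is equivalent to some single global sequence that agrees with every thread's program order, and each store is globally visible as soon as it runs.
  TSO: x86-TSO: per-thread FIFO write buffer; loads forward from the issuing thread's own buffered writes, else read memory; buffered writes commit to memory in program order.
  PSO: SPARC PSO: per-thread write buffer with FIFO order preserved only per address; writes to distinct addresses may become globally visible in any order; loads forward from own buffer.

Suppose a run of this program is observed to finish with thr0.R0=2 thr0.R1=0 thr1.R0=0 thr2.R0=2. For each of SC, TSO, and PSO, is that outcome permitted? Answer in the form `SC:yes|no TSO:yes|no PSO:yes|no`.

SC:no TSO:no PSO:yes

outcome vector order: (thr0.R0,thr0.R1,thr1.R0,thr2.R0)
[SC] allowed = {0/0/0/0, 0/0/0/2, 0/0/1/0, 0/1/0/0, 0/1/0/2, 0/1/1/0, 2/1/0/0, 2/1/0/2, 2/1/1/0}
[TSO] allowed = {0/0/0/0, 0/0/0/2, 0/0/1/0, 0/1/0/0, 0/1/0/2, 0/1/1/0, 2/1/0/0, 2/1/0/2, 2/1/1/0}
[PSO] allowed = {0/0/0/0, 0/0/0/2, 0/0/1/0, 0/1/0/0, 0/1/0/2, 0/1/1/0, 2/0/0/0, 2/0/0/2, 2/1/0/0, 2/1/0/2, 2/1/1/0}
target 2/0/0/2 ∈ {PSO}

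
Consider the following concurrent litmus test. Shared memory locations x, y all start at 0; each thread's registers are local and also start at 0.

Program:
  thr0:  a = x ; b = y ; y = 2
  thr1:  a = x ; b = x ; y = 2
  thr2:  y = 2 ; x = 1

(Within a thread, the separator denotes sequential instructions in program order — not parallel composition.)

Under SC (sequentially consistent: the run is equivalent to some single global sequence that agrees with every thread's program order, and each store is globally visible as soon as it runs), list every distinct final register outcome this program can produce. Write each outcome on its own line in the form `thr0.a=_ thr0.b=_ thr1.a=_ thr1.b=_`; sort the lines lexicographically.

thr0.a=0 thr0.b=0 thr1.a=0 thr1.b=0
thr0.a=0 thr0.b=0 thr1.a=0 thr1.b=1
thr0.a=0 thr0.b=0 thr1.a=1 thr1.b=1
thr0.a=0 thr0.b=2 thr1.a=0 thr1.b=0
thr0.a=0 thr0.b=2 thr1.a=0 thr1.b=1
thr0.a=0 thr0.b=2 thr1.a=1 thr1.b=1
thr0.a=1 thr0.b=2 thr1.a=0 thr1.b=0
thr0.a=1 thr0.b=2 thr1.a=0 thr1.b=1
thr0.a=1 thr0.b=2 thr1.a=1 thr1.b=1

outcome vector order: (thr0.a,thr0.b,thr1.a,thr1.b)
|SC outcomes| = 9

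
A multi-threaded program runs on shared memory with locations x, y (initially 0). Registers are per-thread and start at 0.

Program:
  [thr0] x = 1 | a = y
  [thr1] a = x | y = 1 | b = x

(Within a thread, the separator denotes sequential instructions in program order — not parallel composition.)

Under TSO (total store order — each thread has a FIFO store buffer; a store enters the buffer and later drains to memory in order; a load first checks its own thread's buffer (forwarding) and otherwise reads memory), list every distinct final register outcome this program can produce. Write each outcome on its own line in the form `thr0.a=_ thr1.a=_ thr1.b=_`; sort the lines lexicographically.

outcome vector order: (thr0.a,thr1.a,thr1.b)
|TSO outcomes| = 6

thr0.a=0 thr1.a=0 thr1.b=0
thr0.a=0 thr1.a=0 thr1.b=1
thr0.a=0 thr1.a=1 thr1.b=1
thr0.a=1 thr1.a=0 thr1.b=0
thr0.a=1 thr1.a=0 thr1.b=1
thr0.a=1 thr1.a=1 thr1.b=1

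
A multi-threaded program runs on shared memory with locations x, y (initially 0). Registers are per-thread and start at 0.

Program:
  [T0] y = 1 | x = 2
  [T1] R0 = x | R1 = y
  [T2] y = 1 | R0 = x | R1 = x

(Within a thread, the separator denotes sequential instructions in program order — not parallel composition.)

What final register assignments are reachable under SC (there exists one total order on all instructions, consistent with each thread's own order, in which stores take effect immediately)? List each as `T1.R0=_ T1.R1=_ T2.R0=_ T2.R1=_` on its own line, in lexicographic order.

T1.R0=0 T1.R1=0 T2.R0=0 T2.R1=0
T1.R0=0 T1.R1=0 T2.R0=0 T2.R1=2
T1.R0=0 T1.R1=0 T2.R0=2 T2.R1=2
T1.R0=0 T1.R1=1 T2.R0=0 T2.R1=0
T1.R0=0 T1.R1=1 T2.R0=0 T2.R1=2
T1.R0=0 T1.R1=1 T2.R0=2 T2.R1=2
T1.R0=2 T1.R1=1 T2.R0=0 T2.R1=0
T1.R0=2 T1.R1=1 T2.R0=0 T2.R1=2
T1.R0=2 T1.R1=1 T2.R0=2 T2.R1=2

outcome vector order: (T1.R0,T1.R1,T2.R0,T2.R1)
|SC outcomes| = 9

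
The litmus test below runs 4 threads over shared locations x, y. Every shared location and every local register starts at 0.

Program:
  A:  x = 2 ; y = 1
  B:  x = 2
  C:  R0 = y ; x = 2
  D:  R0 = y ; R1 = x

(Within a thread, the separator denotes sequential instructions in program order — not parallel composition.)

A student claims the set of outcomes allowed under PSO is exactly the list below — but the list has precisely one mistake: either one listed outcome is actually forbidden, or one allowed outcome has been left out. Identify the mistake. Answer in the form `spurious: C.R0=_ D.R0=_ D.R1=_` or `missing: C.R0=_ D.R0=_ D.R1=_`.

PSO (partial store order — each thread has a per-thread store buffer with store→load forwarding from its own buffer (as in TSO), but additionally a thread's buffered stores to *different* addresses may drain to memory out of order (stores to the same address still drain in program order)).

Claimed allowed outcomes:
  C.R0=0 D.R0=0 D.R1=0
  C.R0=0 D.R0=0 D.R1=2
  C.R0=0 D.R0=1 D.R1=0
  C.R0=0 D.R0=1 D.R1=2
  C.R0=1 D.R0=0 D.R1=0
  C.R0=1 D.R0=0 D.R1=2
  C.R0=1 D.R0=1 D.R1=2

missing: C.R0=1 D.R0=1 D.R1=0

outcome vector order: (C.R0,D.R0,D.R1)
under PSO → <0 0 0> <0 0 2> <0 1 0> <0 1 2> <1 0 0> <1 0 2> <1 1 0> <1 1 2>
PSO∖claimed = {<1 1 0>}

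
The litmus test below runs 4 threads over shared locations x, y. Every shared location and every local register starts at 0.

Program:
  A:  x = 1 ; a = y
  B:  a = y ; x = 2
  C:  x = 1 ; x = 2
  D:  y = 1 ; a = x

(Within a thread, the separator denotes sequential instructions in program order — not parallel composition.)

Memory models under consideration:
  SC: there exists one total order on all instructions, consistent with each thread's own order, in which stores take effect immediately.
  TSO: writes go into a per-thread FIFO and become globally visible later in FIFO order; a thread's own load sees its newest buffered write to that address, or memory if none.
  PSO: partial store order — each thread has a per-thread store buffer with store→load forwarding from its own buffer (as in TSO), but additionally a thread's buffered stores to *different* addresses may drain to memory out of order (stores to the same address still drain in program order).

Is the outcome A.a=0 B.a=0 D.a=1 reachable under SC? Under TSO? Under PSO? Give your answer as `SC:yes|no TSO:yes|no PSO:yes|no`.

SC:yes TSO:yes PSO:yes

outcome vector order: (A.a,B.a,D.a)
under SC → (0,0,1), (0,0,2), (0,1,1), (0,1,2), (1,0,0), (1,0,1), (1,0,2), (1,1,0), (1,1,1), (1,1,2)
under TSO → (0,0,0), (0,0,1), (0,0,2), (0,1,0), (0,1,1), (0,1,2), (1,0,0), (1,0,1), (1,0,2), (1,1,0), (1,1,1), (1,1,2)
under PSO → (0,0,0), (0,0,1), (0,0,2), (0,1,0), (0,1,1), (0,1,2), (1,0,0), (1,0,1), (1,0,2), (1,1,0), (1,1,1), (1,1,2)
target (0,0,1) ∈ {SC,TSO,PSO}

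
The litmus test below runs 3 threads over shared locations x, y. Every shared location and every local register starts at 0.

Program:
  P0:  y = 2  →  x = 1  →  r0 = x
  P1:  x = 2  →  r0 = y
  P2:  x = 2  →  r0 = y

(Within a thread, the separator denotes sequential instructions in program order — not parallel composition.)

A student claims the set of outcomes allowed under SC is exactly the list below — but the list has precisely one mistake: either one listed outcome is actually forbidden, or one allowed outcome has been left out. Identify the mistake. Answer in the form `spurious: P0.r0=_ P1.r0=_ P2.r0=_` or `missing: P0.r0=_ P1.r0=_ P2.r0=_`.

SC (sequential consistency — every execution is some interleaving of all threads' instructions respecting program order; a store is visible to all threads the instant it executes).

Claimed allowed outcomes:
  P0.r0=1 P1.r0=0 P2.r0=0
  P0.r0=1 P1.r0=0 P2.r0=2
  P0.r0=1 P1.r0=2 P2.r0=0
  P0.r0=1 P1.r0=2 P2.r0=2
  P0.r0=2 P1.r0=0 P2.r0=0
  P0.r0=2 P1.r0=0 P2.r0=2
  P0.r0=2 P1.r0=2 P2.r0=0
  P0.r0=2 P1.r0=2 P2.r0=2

outcome vector order: (P0.r0,P1.r0,P2.r0)
under SC → <1 0 0>; <1 0 2>; <1 2 0>; <1 2 2>; <2 0 2>; <2 2 0>; <2 2 2>
claimed∖SC = {<2 0 0>}

spurious: P0.r0=2 P1.r0=0 P2.r0=0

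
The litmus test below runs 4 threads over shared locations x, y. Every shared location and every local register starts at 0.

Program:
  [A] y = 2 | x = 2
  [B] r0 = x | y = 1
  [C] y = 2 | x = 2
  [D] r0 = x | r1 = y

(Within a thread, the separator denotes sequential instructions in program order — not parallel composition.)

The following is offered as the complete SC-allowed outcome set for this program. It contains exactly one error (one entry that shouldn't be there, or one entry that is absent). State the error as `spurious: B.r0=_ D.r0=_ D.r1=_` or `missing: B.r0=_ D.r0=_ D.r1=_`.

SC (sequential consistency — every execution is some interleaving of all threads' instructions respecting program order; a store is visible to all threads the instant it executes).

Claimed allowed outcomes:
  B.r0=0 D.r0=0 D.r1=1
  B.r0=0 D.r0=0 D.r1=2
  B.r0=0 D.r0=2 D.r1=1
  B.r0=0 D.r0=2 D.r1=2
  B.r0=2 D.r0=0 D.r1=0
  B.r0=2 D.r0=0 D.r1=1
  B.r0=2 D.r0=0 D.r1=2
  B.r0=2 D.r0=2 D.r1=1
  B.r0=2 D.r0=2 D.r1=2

outcome vector order: (B.r0,D.r0,D.r1)
under SC → 000, 001, 002, 021, 022, 200, 201, 202, 221, 222
SC∖claimed = {000}

missing: B.r0=0 D.r0=0 D.r1=0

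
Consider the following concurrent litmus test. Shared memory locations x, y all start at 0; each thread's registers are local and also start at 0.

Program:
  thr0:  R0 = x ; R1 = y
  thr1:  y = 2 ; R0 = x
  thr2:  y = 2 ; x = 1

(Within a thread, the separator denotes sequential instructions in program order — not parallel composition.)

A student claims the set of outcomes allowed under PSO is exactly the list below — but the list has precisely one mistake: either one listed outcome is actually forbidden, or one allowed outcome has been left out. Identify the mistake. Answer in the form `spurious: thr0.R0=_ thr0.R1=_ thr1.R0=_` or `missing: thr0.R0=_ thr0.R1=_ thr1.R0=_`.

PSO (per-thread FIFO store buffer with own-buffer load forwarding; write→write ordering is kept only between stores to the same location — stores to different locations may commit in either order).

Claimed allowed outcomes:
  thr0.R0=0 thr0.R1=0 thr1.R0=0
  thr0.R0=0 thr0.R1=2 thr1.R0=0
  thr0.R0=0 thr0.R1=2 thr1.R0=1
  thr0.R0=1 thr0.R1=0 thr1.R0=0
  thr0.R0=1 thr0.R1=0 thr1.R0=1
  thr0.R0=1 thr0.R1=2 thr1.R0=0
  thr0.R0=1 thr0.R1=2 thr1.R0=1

outcome vector order: (thr0.R0,thr0.R1,thr1.R0)
PSO: 8 outcomes — {0/0/0, 0/0/1, 0/2/0, 0/2/1, 1/0/0, 1/0/1, 1/2/0, 1/2/1}
PSO∖claimed = {0/0/1}

missing: thr0.R0=0 thr0.R1=0 thr1.R0=1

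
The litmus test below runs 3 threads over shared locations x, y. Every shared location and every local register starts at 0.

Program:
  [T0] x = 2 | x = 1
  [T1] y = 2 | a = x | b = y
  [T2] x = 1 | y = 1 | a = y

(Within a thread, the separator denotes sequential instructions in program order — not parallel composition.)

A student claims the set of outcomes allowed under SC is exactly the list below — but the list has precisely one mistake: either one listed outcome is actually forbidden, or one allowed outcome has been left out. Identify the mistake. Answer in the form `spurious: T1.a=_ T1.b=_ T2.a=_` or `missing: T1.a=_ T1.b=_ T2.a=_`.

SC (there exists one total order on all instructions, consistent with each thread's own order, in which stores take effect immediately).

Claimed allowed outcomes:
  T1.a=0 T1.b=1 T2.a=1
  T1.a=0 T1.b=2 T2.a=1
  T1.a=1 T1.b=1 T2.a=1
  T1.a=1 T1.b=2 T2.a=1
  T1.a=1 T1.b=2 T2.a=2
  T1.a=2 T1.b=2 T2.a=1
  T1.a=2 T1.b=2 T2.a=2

missing: T1.a=2 T1.b=1 T2.a=1

outcome vector order: (T1.a,T1.b,T2.a)
SC (8): (0,1,1); (0,2,1); (1,1,1); (1,2,1); (1,2,2); (2,1,1); (2,2,1); (2,2,2)
SC∖claimed = {(2,1,1)}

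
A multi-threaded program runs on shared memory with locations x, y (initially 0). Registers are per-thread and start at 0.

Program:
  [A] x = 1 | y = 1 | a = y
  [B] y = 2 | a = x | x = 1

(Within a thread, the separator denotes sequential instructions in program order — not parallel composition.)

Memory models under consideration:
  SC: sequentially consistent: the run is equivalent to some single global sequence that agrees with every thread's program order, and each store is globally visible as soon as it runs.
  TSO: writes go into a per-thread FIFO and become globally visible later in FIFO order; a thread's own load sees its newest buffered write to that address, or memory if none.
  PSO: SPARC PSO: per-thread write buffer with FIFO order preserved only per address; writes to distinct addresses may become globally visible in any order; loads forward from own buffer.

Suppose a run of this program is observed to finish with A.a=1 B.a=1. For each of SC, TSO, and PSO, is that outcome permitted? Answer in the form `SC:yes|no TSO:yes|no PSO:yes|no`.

outcome vector order: (A.a,B.a)
under SC → 1/0, 1/1, 2/1
under TSO → 1/0, 1/1, 2/0, 2/1
under PSO → 1/0, 1/1, 2/0, 2/1
target 1/1 ∈ {SC,TSO,PSO}

SC:yes TSO:yes PSO:yes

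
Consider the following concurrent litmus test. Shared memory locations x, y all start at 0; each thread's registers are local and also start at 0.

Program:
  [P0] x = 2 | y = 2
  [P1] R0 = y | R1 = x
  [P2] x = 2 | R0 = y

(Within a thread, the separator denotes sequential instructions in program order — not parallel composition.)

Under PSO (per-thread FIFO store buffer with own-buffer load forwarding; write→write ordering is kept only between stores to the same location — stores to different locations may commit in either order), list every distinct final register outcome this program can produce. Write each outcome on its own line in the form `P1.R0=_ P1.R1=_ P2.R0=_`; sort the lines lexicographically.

outcome vector order: (P1.R0,P1.R1,P2.R0)
|PSO outcomes| = 8

P1.R0=0 P1.R1=0 P2.R0=0
P1.R0=0 P1.R1=0 P2.R0=2
P1.R0=0 P1.R1=2 P2.R0=0
P1.R0=0 P1.R1=2 P2.R0=2
P1.R0=2 P1.R1=0 P2.R0=0
P1.R0=2 P1.R1=0 P2.R0=2
P1.R0=2 P1.R1=2 P2.R0=0
P1.R0=2 P1.R1=2 P2.R0=2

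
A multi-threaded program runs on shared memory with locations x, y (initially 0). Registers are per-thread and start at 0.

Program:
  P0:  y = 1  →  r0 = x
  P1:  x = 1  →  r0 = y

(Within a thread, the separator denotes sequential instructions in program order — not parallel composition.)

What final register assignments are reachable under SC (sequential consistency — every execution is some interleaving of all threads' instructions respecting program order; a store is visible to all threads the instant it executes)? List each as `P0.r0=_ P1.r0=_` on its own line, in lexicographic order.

outcome vector order: (P0.r0,P1.r0)
|SC outcomes| = 3

P0.r0=0 P1.r0=1
P0.r0=1 P1.r0=0
P0.r0=1 P1.r0=1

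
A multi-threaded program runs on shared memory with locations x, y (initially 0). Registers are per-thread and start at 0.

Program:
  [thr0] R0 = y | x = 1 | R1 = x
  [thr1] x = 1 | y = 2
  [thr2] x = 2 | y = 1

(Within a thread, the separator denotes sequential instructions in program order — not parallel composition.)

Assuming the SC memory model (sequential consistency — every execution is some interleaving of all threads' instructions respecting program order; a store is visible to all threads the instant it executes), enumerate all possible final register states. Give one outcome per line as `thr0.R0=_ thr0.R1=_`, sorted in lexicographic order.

outcome vector order: (thr0.R0,thr0.R1)
|SC outcomes| = 5

thr0.R0=0 thr0.R1=1
thr0.R0=0 thr0.R1=2
thr0.R0=1 thr0.R1=1
thr0.R0=2 thr0.R1=1
thr0.R0=2 thr0.R1=2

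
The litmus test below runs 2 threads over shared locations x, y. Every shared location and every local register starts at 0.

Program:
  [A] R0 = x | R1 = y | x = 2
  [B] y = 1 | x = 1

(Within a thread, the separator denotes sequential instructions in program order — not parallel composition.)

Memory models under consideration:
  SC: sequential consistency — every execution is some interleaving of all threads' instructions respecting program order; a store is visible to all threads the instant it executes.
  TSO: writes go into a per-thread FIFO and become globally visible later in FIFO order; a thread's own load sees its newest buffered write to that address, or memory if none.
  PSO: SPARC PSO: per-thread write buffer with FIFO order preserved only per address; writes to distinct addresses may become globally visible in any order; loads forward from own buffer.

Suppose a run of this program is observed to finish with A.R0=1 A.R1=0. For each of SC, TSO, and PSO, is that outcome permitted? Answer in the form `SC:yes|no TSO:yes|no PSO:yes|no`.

SC:no TSO:no PSO:yes

outcome vector order: (A.R0,A.R1)
under SC → 00 01 11
under TSO → 00 01 11
under PSO → 00 01 10 11
target 10 ∈ {PSO}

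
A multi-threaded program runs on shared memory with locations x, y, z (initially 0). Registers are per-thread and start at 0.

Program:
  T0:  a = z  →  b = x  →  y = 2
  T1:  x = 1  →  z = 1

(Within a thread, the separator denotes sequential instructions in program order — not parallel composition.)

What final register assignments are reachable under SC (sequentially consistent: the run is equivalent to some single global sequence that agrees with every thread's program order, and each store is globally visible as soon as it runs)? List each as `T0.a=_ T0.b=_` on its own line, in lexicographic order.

outcome vector order: (T0.a,T0.b)
|SC outcomes| = 3

T0.a=0 T0.b=0
T0.a=0 T0.b=1
T0.a=1 T0.b=1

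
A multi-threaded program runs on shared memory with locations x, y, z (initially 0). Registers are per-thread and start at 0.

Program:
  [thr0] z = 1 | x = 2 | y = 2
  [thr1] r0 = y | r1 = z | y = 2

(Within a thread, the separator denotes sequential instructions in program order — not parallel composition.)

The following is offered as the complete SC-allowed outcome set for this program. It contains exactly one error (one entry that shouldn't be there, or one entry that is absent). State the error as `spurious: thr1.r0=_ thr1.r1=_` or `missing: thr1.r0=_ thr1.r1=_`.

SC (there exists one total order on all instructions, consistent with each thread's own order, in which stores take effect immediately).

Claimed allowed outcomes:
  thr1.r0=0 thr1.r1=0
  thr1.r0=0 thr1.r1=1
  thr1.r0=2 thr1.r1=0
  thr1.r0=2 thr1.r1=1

spurious: thr1.r0=2 thr1.r1=0

outcome vector order: (thr1.r0,thr1.r1)
[SC] allowed = {00, 01, 21}
claimed∖SC = {20}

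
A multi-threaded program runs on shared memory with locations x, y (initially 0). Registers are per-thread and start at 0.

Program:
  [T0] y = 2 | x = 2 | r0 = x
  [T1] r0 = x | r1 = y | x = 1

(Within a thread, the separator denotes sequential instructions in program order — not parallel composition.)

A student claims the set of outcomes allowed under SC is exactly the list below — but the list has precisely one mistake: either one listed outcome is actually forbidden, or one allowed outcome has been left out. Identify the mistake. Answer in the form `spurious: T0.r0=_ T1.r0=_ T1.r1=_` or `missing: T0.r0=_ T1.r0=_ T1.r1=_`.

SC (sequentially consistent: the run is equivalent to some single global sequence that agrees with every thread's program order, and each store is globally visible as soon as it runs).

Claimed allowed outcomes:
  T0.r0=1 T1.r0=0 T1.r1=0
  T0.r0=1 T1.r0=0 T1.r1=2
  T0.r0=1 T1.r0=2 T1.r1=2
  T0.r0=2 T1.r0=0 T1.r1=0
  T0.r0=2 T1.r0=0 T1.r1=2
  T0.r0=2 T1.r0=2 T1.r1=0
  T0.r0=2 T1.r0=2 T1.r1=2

outcome vector order: (T0.r0,T1.r0,T1.r1)
under SC → <1 0 0>; <1 0 2>; <1 2 2>; <2 0 0>; <2 0 2>; <2 2 2>
claimed∖SC = {<2 2 0>}

spurious: T0.r0=2 T1.r0=2 T1.r1=0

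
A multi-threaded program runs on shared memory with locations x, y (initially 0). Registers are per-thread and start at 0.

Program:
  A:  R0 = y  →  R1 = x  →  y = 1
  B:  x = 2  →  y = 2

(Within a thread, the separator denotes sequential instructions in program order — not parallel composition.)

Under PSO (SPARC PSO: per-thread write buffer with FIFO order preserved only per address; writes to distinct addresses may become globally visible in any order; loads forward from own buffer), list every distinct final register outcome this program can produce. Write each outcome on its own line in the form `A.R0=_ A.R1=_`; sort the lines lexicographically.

outcome vector order: (A.R0,A.R1)
|PSO outcomes| = 4

A.R0=0 A.R1=0
A.R0=0 A.R1=2
A.R0=2 A.R1=0
A.R0=2 A.R1=2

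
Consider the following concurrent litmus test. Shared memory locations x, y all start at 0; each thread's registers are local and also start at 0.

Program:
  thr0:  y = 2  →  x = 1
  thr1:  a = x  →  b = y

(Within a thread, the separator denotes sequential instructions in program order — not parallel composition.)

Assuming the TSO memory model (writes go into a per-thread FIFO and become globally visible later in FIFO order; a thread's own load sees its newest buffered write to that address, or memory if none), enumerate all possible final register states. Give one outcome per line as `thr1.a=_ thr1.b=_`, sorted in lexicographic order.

outcome vector order: (thr1.a,thr1.b)
|TSO outcomes| = 3

thr1.a=0 thr1.b=0
thr1.a=0 thr1.b=2
thr1.a=1 thr1.b=2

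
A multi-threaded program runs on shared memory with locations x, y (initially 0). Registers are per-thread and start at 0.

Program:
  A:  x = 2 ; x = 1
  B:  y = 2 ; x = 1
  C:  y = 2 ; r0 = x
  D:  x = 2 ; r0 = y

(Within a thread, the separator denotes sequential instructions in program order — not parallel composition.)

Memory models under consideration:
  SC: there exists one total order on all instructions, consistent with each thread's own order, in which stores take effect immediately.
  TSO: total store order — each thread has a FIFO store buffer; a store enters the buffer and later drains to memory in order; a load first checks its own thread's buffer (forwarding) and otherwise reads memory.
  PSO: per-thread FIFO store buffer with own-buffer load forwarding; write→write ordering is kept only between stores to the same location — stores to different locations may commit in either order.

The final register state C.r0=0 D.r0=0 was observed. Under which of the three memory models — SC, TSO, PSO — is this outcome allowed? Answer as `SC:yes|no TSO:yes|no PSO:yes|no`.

SC:no TSO:yes PSO:yes

outcome vector order: (C.r0,D.r0)
[SC] allowed = {02; 10; 12; 20; 22}
[TSO] allowed = {00; 02; 10; 12; 20; 22}
[PSO] allowed = {00; 02; 10; 12; 20; 22}
target 00 ∈ {TSO,PSO}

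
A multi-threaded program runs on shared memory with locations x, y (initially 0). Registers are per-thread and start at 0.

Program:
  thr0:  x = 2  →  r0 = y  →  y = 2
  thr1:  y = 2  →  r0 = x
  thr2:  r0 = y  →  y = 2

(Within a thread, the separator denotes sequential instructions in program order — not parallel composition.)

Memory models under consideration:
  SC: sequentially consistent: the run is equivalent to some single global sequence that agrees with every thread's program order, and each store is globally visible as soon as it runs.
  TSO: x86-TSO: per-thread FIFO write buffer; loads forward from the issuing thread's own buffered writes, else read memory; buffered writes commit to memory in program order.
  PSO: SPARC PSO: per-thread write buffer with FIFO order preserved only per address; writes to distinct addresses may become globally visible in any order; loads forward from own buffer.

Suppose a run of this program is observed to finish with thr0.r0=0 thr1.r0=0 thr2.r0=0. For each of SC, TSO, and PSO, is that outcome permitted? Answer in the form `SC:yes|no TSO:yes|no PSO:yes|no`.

SC:no TSO:yes PSO:yes

outcome vector order: (thr0.r0,thr1.r0,thr2.r0)
[SC] allowed = {(0,2,0) (0,2,2) (2,0,0) (2,0,2) (2,2,0) (2,2,2)}
[TSO] allowed = {(0,0,0) (0,0,2) (0,2,0) (0,2,2) (2,0,0) (2,0,2) (2,2,0) (2,2,2)}
[PSO] allowed = {(0,0,0) (0,0,2) (0,2,0) (0,2,2) (2,0,0) (2,0,2) (2,2,0) (2,2,2)}
target (0,0,0) ∈ {TSO,PSO}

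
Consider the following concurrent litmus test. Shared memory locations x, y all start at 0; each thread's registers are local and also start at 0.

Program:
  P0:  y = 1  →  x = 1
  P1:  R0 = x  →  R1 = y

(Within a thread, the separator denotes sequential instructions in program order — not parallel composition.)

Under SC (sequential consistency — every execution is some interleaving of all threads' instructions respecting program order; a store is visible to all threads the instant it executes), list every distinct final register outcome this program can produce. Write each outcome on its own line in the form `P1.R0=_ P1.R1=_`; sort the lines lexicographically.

outcome vector order: (P1.R0,P1.R1)
|SC outcomes| = 3

P1.R0=0 P1.R1=0
P1.R0=0 P1.R1=1
P1.R0=1 P1.R1=1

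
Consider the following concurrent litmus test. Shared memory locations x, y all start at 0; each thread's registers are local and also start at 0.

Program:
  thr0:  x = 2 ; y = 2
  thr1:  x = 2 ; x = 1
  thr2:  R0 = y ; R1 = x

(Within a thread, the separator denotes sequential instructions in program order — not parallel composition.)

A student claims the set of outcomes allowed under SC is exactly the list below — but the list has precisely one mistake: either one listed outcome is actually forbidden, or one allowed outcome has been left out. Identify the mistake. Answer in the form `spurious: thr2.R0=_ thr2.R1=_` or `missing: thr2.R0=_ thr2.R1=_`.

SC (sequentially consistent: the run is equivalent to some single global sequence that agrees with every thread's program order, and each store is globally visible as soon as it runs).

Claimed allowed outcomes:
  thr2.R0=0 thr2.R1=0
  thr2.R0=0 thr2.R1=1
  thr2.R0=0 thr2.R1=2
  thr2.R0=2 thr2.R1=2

missing: thr2.R0=2 thr2.R1=1

outcome vector order: (thr2.R0,thr2.R1)
SC (5): 00, 01, 02, 21, 22
SC∖claimed = {21}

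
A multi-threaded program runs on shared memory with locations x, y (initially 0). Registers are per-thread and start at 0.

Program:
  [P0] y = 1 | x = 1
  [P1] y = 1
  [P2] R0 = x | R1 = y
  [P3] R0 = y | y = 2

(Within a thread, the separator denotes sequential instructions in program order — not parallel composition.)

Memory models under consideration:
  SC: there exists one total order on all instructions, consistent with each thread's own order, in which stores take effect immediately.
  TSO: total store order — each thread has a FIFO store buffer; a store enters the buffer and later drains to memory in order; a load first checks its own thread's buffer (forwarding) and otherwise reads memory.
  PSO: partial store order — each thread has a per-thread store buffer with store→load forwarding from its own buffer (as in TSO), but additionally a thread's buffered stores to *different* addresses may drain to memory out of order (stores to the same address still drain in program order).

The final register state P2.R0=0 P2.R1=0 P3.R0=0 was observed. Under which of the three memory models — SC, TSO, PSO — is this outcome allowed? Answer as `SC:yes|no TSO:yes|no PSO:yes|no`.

outcome vector order: (P2.R0,P2.R1,P3.R0)
[SC] allowed = {000; 001; 010; 011; 020; 021; 110; 111; 120; 121}
[TSO] allowed = {000; 001; 010; 011; 020; 021; 110; 111; 120; 121}
[PSO] allowed = {000; 001; 010; 011; 020; 021; 100; 101; 110; 111; 120; 121}
target 000 ∈ {SC,TSO,PSO}

SC:yes TSO:yes PSO:yes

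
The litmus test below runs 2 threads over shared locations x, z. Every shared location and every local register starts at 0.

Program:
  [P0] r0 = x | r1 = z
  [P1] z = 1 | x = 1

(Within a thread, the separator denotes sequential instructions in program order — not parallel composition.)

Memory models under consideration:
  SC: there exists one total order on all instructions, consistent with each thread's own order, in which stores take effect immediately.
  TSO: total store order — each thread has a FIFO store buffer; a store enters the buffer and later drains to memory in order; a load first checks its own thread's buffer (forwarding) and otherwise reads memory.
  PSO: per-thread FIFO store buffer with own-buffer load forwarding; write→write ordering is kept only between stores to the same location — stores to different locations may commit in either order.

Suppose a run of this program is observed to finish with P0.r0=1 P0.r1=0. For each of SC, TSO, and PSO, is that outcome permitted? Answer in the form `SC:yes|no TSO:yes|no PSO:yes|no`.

SC:no TSO:no PSO:yes

outcome vector order: (P0.r0,P0.r1)
SC (3): 00, 01, 11
TSO (3): 00, 01, 11
PSO (4): 00, 01, 10, 11
target 10 ∈ {PSO}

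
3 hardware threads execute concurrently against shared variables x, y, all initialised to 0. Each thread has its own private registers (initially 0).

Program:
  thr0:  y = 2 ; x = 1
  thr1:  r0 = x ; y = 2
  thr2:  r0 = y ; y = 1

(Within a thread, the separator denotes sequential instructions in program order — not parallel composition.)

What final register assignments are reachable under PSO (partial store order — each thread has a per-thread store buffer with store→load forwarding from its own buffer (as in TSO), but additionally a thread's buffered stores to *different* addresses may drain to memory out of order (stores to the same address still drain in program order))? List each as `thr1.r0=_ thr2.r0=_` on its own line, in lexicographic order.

thr1.r0=0 thr2.r0=0
thr1.r0=0 thr2.r0=2
thr1.r0=1 thr2.r0=0
thr1.r0=1 thr2.r0=2

outcome vector order: (thr1.r0,thr2.r0)
|PSO outcomes| = 4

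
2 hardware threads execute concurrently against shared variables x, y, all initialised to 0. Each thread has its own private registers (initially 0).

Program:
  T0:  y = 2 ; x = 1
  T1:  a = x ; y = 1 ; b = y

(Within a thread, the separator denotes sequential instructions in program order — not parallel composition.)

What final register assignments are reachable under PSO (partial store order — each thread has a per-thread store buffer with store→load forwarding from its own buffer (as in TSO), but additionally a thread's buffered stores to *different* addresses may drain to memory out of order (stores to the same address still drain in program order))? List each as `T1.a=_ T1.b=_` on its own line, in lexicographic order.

outcome vector order: (T1.a,T1.b)
|PSO outcomes| = 4

T1.a=0 T1.b=1
T1.a=0 T1.b=2
T1.a=1 T1.b=1
T1.a=1 T1.b=2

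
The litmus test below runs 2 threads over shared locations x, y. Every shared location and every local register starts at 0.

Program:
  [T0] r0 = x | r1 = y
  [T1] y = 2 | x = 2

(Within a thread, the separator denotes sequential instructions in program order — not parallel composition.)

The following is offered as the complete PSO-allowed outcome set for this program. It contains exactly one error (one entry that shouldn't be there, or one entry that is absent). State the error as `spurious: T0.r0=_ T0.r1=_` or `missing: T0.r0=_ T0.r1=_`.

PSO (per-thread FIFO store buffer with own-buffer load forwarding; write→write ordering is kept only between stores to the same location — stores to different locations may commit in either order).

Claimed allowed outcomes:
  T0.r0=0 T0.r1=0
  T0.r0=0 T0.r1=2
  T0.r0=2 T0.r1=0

outcome vector order: (T0.r0,T0.r1)
under PSO → <0 0>, <0 2>, <2 0>, <2 2>
PSO∖claimed = {<2 2>}

missing: T0.r0=2 T0.r1=2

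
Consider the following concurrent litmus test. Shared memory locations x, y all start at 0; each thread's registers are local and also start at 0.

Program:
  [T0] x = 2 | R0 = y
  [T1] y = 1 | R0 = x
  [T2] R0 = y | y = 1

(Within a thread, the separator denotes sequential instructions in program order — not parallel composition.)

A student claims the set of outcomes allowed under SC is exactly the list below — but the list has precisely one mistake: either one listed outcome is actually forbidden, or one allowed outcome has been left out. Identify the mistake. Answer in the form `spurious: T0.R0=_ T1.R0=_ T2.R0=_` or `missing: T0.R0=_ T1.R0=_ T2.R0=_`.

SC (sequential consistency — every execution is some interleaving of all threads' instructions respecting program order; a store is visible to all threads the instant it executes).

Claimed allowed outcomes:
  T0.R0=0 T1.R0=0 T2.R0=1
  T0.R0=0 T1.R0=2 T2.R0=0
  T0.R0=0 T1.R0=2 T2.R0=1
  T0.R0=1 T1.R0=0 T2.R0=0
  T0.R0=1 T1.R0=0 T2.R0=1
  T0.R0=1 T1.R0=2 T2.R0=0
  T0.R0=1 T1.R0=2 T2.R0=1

spurious: T0.R0=0 T1.R0=0 T2.R0=1

outcome vector order: (T0.R0,T1.R0,T2.R0)
SC: 6 outcomes — {(0,2,0); (0,2,1); (1,0,0); (1,0,1); (1,2,0); (1,2,1)}
claimed∖SC = {(0,0,1)}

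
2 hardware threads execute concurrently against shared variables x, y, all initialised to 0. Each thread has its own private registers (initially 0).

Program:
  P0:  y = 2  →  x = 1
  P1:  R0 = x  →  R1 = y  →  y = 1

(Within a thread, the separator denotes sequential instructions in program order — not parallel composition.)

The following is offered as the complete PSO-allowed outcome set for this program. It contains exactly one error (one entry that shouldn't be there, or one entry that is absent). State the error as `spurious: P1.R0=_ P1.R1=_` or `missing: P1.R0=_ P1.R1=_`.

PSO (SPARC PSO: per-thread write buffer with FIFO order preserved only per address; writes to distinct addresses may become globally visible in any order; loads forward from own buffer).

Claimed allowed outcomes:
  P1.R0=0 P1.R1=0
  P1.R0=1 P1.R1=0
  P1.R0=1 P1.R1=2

missing: P1.R0=0 P1.R1=2

outcome vector order: (P1.R0,P1.R1)
under PSO → 0/0 0/2 1/0 1/2
PSO∖claimed = {0/2}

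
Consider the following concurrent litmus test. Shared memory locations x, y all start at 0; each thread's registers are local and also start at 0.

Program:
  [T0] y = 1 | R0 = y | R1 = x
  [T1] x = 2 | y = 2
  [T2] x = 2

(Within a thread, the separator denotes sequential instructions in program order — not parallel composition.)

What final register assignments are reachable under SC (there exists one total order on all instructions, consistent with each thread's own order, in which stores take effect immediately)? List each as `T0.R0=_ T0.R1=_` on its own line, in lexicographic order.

outcome vector order: (T0.R0,T0.R1)
|SC outcomes| = 3

T0.R0=1 T0.R1=0
T0.R0=1 T0.R1=2
T0.R0=2 T0.R1=2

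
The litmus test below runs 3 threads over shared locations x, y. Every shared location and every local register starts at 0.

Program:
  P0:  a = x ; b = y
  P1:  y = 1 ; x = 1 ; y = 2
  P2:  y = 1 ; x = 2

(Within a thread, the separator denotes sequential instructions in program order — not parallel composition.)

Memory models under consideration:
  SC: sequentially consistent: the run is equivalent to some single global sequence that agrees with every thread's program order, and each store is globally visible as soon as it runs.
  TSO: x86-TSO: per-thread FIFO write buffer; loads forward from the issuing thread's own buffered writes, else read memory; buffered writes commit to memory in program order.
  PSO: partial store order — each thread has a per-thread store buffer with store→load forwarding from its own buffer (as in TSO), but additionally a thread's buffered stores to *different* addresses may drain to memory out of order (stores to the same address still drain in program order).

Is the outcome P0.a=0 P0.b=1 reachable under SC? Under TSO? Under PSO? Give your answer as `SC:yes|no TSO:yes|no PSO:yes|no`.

SC:yes TSO:yes PSO:yes

outcome vector order: (P0.a,P0.b)
[SC] allowed = {<0 0>, <0 1>, <0 2>, <1 1>, <1 2>, <2 1>, <2 2>}
[TSO] allowed = {<0 0>, <0 1>, <0 2>, <1 1>, <1 2>, <2 1>, <2 2>}
[PSO] allowed = {<0 0>, <0 1>, <0 2>, <1 0>, <1 1>, <1 2>, <2 0>, <2 1>, <2 2>}
target <0 1> ∈ {SC,TSO,PSO}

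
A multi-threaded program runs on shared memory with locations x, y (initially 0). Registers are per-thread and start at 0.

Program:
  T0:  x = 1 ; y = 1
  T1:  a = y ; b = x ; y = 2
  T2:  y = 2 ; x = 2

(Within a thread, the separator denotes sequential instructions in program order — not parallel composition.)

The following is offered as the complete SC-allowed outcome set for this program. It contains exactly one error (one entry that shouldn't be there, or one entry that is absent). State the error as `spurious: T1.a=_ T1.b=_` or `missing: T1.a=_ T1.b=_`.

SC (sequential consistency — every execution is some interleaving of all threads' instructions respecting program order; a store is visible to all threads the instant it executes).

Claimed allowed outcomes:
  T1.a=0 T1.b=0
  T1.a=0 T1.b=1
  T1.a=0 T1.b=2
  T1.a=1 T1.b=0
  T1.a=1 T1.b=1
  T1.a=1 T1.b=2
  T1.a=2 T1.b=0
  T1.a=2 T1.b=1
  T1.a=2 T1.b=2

outcome vector order: (T1.a,T1.b)
SC (8): 00, 01, 02, 11, 12, 20, 21, 22
claimed∖SC = {10}

spurious: T1.a=1 T1.b=0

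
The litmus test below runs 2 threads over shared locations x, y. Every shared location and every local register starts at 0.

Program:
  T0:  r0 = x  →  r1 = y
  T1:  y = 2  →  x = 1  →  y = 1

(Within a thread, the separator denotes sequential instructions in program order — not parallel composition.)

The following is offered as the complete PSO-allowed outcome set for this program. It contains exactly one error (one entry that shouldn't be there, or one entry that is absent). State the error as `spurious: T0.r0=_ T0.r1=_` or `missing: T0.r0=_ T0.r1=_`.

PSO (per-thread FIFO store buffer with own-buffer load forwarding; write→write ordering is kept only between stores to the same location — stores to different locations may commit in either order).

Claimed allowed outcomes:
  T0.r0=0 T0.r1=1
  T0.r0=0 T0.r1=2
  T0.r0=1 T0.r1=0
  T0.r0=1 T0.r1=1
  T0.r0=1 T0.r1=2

outcome vector order: (T0.r0,T0.r1)
PSO (6): <0 0>; <0 1>; <0 2>; <1 0>; <1 1>; <1 2>
PSO∖claimed = {<0 0>}

missing: T0.r0=0 T0.r1=0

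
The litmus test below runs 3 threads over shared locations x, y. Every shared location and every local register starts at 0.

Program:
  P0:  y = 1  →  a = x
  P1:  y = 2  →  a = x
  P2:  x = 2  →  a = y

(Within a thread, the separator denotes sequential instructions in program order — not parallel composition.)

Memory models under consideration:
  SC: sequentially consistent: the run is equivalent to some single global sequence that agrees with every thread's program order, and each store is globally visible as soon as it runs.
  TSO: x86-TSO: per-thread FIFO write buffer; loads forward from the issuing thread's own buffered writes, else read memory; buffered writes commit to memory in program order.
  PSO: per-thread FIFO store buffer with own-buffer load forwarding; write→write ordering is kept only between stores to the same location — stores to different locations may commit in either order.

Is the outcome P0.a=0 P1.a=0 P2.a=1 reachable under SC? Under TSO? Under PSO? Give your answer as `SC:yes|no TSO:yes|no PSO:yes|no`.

outcome vector order: (P0.a,P1.a,P2.a)
SC: 9 outcomes — {0/0/1 0/0/2 0/2/1 0/2/2 2/0/1 2/0/2 2/2/0 2/2/1 2/2/2}
TSO: 12 outcomes — {0/0/0 0/0/1 0/0/2 0/2/0 0/2/1 0/2/2 2/0/0 2/0/1 2/0/2 2/2/0 2/2/1 2/2/2}
PSO: 12 outcomes — {0/0/0 0/0/1 0/0/2 0/2/0 0/2/1 0/2/2 2/0/0 2/0/1 2/0/2 2/2/0 2/2/1 2/2/2}
target 0/0/1 ∈ {SC,TSO,PSO}

SC:yes TSO:yes PSO:yes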